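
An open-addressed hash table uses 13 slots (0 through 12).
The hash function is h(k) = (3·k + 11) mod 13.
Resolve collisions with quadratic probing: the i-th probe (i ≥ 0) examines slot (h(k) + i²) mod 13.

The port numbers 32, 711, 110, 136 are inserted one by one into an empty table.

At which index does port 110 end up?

4

32: h=3 -> slot 3
711: h=12 -> slot 12
110: h=3, probe 3,4 -> slot 4
136: h=3, probe 3,4,7 -> slot 7
Table: [-, -, -, 32, 110, -, -, 136, -, -, -, -, 711]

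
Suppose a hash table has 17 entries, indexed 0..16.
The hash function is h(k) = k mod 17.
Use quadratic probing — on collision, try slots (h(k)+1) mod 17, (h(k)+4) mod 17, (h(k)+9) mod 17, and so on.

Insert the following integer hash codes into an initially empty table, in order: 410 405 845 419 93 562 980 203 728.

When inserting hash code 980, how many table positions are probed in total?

3

410: h=2 → slot 2
405: h=14 → slot 14
845: h=12 → slot 12
419: h=11 → slot 11
93: h=8 → slot 8
562: h=1 → slot 1
980: h=11, probe 11,12,15 → slot 15
203: h=16 → slot 16
728: h=14, probe 14,15,1,6 → slot 6
Table: [-, 562, 410, -, -, -, 728, -, 93, -, -, 419, 845, -, 405, 980, 203]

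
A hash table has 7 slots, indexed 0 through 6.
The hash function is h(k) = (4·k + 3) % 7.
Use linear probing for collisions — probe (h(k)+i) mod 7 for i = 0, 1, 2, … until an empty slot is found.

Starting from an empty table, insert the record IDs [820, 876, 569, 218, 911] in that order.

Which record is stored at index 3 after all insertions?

911

820: h=0 => slot 0
876: h=0, probe 0,1 => slot 1
569: h=4 => slot 4
218: h=0, probe 0,1,2 => slot 2
911: h=0, probe 0,1,2,3 => slot 3
Table: [820, 876, 218, 911, 569, _, _]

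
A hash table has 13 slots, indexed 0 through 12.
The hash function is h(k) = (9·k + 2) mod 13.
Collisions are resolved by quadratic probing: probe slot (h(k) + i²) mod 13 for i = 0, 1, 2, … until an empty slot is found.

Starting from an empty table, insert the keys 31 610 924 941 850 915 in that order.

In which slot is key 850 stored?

12

31 hashes to 8; slot 8 is free => place at 8.
610 hashes to 6; slot 6 is free => place at 6.
924 hashes to 11; slot 11 is free => place at 11.
941 hashes to 8; 8 taken => place at 9.
850 hashes to 8; 8,9 taken => place at 12.
915 hashes to 8; 8,9,12 taken => place at 4.
Table: [-, -, -, -, 915, -, 610, -, 31, 941, -, 924, 850]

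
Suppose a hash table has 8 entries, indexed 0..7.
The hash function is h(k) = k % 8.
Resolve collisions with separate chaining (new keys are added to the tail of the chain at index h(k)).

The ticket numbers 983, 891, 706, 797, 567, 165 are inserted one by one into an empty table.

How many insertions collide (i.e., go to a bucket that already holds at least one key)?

2

Insert 983: h=7, bucket 7 empty -> new chain.
Insert 891: h=3, bucket 3 empty -> new chain.
Insert 706: h=2, bucket 2 empty -> new chain.
Insert 797: h=5, bucket 5 empty -> new chain.
Insert 567: h=7, bucket 7 nonempty -> append to chain.
Insert 165: h=5, bucket 5 nonempty -> append to chain.
Final buckets:
0: -
1: -
2: 706
3: 891
4: -
5: 797 -> 165
6: -
7: 983 -> 567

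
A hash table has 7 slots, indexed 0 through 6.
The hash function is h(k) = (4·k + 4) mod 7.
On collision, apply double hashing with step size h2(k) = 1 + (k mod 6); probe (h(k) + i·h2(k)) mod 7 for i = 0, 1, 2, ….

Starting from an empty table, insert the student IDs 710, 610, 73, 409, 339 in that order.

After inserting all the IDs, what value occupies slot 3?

710 hashes to 2; slot 2 is free -> place at 2.
610 hashes to 1; slot 1 is free -> place at 1.
73 hashes to 2, h2=2; 2 taken -> place at 4.
409 hashes to 2, h2=2; 2,4 taken -> place at 6.
339 hashes to 2, h2=4; 2,6 taken -> place at 3.
Table: [∅, 610, 710, 339, 73, ∅, 409]

339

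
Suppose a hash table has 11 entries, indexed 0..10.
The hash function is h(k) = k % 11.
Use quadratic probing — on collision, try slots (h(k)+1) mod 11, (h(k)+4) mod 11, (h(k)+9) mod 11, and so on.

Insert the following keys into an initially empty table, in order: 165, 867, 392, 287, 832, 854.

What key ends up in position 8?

Insert 165: h=0, slot 0 empty => index 0.
Insert 867: h=9, slot 9 empty => index 9.
Insert 392: h=7, slot 7 empty => index 7.
Insert 287: h=1, slot 1 empty => index 1.
Insert 832: h=7, slot 7 occupied => index 8.
Insert 854: h=7, slots 7,8,0 occupied => index 5.
Table: [165, 287, ., ., ., 854, ., 392, 832, 867, .]

832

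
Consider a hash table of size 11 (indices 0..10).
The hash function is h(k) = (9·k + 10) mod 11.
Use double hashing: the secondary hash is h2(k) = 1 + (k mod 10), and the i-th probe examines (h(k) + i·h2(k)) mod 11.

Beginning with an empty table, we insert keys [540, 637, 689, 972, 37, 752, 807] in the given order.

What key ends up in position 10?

540: h=8 => slot 8
637: h=1 => slot 1
689: h=7 => slot 7
972: h=2 => slot 2
37: h=2, h2=8, probe 2,10 => slot 10
752: h=2, h2=3, probe 2,5 => slot 5
807: h=2, h2=8, probe 2,10,7,4 => slot 4
Table: [., 637, 972, ., 807, 752, ., 689, 540, ., 37]

37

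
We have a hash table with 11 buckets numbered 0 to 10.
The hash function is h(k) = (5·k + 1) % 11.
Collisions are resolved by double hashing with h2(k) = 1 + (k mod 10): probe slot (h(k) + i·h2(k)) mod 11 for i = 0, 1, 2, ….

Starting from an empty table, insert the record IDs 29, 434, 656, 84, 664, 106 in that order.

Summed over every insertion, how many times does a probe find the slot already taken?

6

29 hashes to 3; slot 3 is free → place at 3.
434 hashes to 4; slot 4 is free → place at 4.
656 hashes to 3, h2=7; 3 taken → place at 10.
84 hashes to 3, h2=5; 3 taken → place at 8.
664 hashes to 10, h2=5; 10,4 taken → place at 9.
106 hashes to 3, h2=7; 3,10 taken → place at 6.
Table: [., ., ., 29, 434, ., 106, ., 84, 664, 656]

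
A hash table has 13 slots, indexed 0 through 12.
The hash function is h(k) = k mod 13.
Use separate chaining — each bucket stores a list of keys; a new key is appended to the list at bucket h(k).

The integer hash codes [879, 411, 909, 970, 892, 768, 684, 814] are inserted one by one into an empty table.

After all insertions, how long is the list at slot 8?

6

Insert 879: h=8, bucket 8 empty → new chain.
Insert 411: h=8, bucket 8 nonempty → append to chain.
Insert 909: h=12, bucket 12 empty → new chain.
Insert 970: h=8, bucket 8 nonempty → append to chain.
Insert 892: h=8, bucket 8 nonempty → append to chain.
Insert 768: h=1, bucket 1 empty → new chain.
Insert 684: h=8, bucket 8 nonempty → append to chain.
Insert 814: h=8, bucket 8 nonempty → append to chain.
Final buckets:
0: —
1: 768
2: —
3: —
4: —
5: —
6: —
7: —
8: 879 -> 411 -> 970 -> 892 -> 684 -> 814
9: —
10: —
11: —
12: 909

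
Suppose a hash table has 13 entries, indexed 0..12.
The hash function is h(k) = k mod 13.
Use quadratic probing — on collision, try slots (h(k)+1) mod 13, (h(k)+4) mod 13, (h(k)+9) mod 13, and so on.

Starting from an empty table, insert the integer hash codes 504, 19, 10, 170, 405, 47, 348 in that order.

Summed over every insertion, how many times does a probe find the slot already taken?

5

504 hashes to 10; slot 10 is free => place at 10.
19 hashes to 6; slot 6 is free => place at 6.
10 hashes to 10; 10 taken => place at 11.
170 hashes to 1; slot 1 is free => place at 1.
405 hashes to 2; slot 2 is free => place at 2.
47 hashes to 8; slot 8 is free => place at 8.
348 hashes to 10; 10,11,1,6 taken => place at 0.
Table: [348, 170, 405, -, -, -, 19, -, 47, -, 504, 10, -]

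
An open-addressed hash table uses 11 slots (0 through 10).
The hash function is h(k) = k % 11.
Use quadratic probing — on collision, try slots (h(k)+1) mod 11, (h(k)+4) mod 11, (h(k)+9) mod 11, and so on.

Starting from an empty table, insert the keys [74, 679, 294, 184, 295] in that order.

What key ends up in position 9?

679

Insert 74: h=8, slot 8 empty -> index 8.
Insert 679: h=8, slot 8 occupied -> index 9.
Insert 294: h=8, slots 8,9 occupied -> index 1.
Insert 184: h=8, slots 8,9,1 occupied -> index 6.
Insert 295: h=9, slot 9 occupied -> index 10.
Table: [—, 294, —, —, —, —, 184, —, 74, 679, 295]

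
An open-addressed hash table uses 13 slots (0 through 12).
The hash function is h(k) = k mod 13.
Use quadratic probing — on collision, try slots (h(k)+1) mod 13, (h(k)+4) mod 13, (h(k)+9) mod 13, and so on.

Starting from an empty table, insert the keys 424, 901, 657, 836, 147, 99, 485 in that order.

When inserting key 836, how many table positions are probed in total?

424: h=8 => slot 8
901: h=4 => slot 4
657: h=7 => slot 7
836: h=4, probe 4,5 => slot 5
147: h=4, probe 4,5,8,0 => slot 0
99: h=8, probe 8,9 => slot 9
485: h=4, probe 4,5,8,0,7,3 => slot 3
Table: [147, —, —, 485, 901, 836, —, 657, 424, 99, —, —, —]

2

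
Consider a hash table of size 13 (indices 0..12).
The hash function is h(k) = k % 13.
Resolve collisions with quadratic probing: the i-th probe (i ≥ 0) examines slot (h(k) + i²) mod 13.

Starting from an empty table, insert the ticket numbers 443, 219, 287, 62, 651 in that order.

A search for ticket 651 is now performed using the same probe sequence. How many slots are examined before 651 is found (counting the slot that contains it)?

443: h=1 => slot 1
219: h=11 => slot 11
287: h=1, probe 1,2 => slot 2
62: h=10 => slot 10
651: h=1, probe 1,2,5 => slot 5
Table: [_, 443, 287, _, _, 651, _, _, _, _, 62, 219, _]
Lookup 651: h=1, probe 1,2,5 → found at 5.

3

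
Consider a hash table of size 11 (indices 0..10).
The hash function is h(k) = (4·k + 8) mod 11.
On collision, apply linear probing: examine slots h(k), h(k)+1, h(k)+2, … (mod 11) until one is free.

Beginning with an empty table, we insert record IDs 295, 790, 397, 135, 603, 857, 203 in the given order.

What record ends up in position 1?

295: h=0 → slot 0
790: h=0, probe 0,1 → slot 1
397: h=1, probe 1,2 → slot 2
135: h=9 → slot 9
603: h=0, probe 0,1,2,3 → slot 3
857: h=4 → slot 4
203: h=6 → slot 6
Table: [295, 790, 397, 603, 857, —, 203, —, —, 135, —]

790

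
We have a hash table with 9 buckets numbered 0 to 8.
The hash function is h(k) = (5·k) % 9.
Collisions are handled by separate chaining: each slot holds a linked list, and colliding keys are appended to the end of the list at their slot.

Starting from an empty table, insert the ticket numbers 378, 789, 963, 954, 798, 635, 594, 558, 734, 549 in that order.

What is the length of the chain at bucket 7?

378 -> bucket 0
789 -> bucket 3
963 -> bucket 0 (collision)
954 -> bucket 0 (collision)
798 -> bucket 3 (collision)
635 -> bucket 7
594 -> bucket 0 (collision)
558 -> bucket 0 (collision)
734 -> bucket 7 (collision)
549 -> bucket 0 (collision)
Final buckets:
0: 378 -> 963 -> 954 -> 594 -> 558 -> 549
1: .
2: .
3: 789 -> 798
4: .
5: .
6: .
7: 635 -> 734
8: .

2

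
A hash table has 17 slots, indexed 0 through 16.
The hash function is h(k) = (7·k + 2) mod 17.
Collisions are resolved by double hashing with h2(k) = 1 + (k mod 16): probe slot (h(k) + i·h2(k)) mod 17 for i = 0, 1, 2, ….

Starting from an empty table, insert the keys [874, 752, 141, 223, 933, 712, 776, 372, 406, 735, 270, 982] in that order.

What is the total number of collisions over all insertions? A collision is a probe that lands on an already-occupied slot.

Insert 874: h=0, slot 0 empty → index 0.
Insert 752: h=13, slot 13 empty → index 13.
Insert 141: h=3, slot 3 empty → index 3.
Insert 223: h=16, slot 16 empty → index 16.
Insert 933: h=5, slot 5 empty → index 5.
Insert 712: h=5, h2=9, slot 5 occupied → index 14.
Insert 776: h=11, slot 11 empty → index 11.
Insert 372: h=5, h2=5, slot 5 occupied → index 10.
Insert 406: h=5, h2=7, slot 5 occupied → index 12.
Insert 735: h=13, h2=16, slots 13,12,11,10 occupied → index 9.
Insert 270: h=5, h2=15, slots 5,3 occupied → index 1.
Insert 982: h=8, slot 8 empty → index 8.
Table: [874, 270, ∅, 141, ∅, 933, ∅, ∅, 982, 735, 372, 776, 406, 752, 712, ∅, 223]

9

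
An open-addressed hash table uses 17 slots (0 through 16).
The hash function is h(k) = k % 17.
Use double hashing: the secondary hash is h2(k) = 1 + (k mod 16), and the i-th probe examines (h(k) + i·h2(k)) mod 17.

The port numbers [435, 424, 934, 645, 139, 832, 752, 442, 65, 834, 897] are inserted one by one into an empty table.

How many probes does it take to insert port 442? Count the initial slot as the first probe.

435 hashes to 10; slot 10 is free → place at 10.
424 hashes to 16; slot 16 is free → place at 16.
934 hashes to 16, h2=7; 16 taken → place at 6.
645 hashes to 16, h2=6; 16 taken → place at 5.
139 hashes to 3; slot 3 is free → place at 3.
832 hashes to 16, h2=1; 16 taken → place at 0.
752 hashes to 4; slot 4 is free → place at 4.
442 hashes to 0, h2=11; 0 taken → place at 11.
65 hashes to 14; slot 14 is free → place at 14.
834 hashes to 1; slot 1 is free → place at 1.
897 hashes to 13; slot 13 is free → place at 13.
Table: [832, 834, _, 139, 752, 645, 934, _, _, _, 435, 442, _, 897, 65, _, 424]

2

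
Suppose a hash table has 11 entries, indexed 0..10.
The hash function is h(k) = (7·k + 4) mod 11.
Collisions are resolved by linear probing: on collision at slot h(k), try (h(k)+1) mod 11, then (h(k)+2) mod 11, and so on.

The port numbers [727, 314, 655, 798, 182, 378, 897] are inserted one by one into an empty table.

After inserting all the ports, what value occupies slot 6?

897

Insert 727: h=0, slot 0 empty => index 0.
Insert 314: h=2, slot 2 empty => index 2.
Insert 655: h=2, slot 2 occupied => index 3.
Insert 798: h=2, slots 2,3 occupied => index 4.
Insert 182: h=2, slots 2,3,4 occupied => index 5.
Insert 378: h=10, slot 10 empty => index 10.
Insert 897: h=2, slots 2,3,4,5 occupied => index 6.
Table: [727, ∅, 314, 655, 798, 182, 897, ∅, ∅, ∅, 378]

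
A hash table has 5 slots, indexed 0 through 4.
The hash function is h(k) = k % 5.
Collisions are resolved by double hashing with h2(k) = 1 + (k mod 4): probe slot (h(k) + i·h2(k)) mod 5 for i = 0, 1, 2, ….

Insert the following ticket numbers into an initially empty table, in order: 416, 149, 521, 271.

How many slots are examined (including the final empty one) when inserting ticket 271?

2

416 hashes to 1; slot 1 is free => place at 1.
149 hashes to 4; slot 4 is free => place at 4.
521 hashes to 1, h2=2; 1 taken => place at 3.
271 hashes to 1, h2=4; 1 taken => place at 0.
Table: [271, 416, ., 521, 149]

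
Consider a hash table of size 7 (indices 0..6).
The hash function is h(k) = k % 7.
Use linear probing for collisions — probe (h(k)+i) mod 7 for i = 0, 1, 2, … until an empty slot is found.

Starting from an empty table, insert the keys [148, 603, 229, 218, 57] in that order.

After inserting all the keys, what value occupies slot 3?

218

148: h=1 -> slot 1
603: h=1, probe 1,2 -> slot 2
229: h=5 -> slot 5
218: h=1, probe 1,2,3 -> slot 3
57: h=1, probe 1,2,3,4 -> slot 4
Table: [∅, 148, 603, 218, 57, 229, ∅]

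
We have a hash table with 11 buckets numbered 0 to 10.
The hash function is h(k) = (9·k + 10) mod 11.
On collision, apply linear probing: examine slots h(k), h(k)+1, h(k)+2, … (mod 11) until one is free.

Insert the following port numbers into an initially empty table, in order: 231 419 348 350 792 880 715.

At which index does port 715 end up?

231 hashes to 10; slot 10 is free => place at 10.
419 hashes to 8; slot 8 is free => place at 8.
348 hashes to 7; slot 7 is free => place at 7.
350 hashes to 3; slot 3 is free => place at 3.
792 hashes to 10; 10 taken => place at 0.
880 hashes to 10; 10,0 taken => place at 1.
715 hashes to 10; 10,0,1 taken => place at 2.
Table: [792, 880, 715, 350, -, -, -, 348, 419, -, 231]

2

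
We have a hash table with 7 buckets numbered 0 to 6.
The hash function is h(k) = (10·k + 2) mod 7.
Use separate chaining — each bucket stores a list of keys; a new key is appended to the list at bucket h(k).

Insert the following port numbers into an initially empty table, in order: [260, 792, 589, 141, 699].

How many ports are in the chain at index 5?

4

260 → bucket 5
792 → bucket 5 (collision)
589 → bucket 5 (collision)
141 → bucket 5 (collision)
699 → bucket 6
Final buckets:
0: —
1: —
2: —
3: —
4: —
5: 260 -> 792 -> 589 -> 141
6: 699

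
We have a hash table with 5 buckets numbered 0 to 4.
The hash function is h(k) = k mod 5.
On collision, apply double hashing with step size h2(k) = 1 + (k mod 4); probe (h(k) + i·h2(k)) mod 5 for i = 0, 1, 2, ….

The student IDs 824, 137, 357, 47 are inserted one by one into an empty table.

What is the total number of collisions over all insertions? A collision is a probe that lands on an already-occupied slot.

4

824: h=4 → slot 4
137: h=2 → slot 2
357: h=2, h2=2, probe 2,4,1 → slot 1
47: h=2, h2=4, probe 2,1,0 → slot 0
Table: [47, 357, 137, -, 824]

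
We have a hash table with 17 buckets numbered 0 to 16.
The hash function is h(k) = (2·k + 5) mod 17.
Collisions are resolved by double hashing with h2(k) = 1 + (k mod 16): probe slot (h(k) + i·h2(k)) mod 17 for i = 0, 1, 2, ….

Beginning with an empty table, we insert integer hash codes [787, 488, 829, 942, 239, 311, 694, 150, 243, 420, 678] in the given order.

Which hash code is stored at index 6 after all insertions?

787 hashes to 15; slot 15 is free => place at 15.
488 hashes to 12; slot 12 is free => place at 12.
829 hashes to 14; slot 14 is free => place at 14.
942 hashes to 2; slot 2 is free => place at 2.
239 hashes to 7; slot 7 is free => place at 7.
311 hashes to 15, h2=8; 15 taken => place at 6.
694 hashes to 16; slot 16 is free => place at 16.
150 hashes to 16, h2=7; 16,6 taken => place at 13.
243 hashes to 15, h2=4; 15,2,6 taken => place at 10.
420 hashes to 12, h2=5; 12 taken => place at 0.
678 hashes to 1; slot 1 is free => place at 1.
Table: [420, 678, 942, ., ., ., 311, 239, ., ., 243, ., 488, 150, 829, 787, 694]

311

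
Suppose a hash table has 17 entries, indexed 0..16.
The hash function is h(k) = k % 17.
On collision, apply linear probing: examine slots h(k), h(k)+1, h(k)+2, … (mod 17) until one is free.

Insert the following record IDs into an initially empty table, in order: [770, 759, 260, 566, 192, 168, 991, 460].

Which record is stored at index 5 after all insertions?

770

770 hashes to 5; slot 5 is free => place at 5.
759 hashes to 11; slot 11 is free => place at 11.
260 hashes to 5; 5 taken => place at 6.
566 hashes to 5; 5,6 taken => place at 7.
192 hashes to 5; 5,6,7 taken => place at 8.
168 hashes to 15; slot 15 is free => place at 15.
991 hashes to 5; 5,6,7,8 taken => place at 9.
460 hashes to 1; slot 1 is free => place at 1.
Table: [∅, 460, ∅, ∅, ∅, 770, 260, 566, 192, 991, ∅, 759, ∅, ∅, ∅, 168, ∅]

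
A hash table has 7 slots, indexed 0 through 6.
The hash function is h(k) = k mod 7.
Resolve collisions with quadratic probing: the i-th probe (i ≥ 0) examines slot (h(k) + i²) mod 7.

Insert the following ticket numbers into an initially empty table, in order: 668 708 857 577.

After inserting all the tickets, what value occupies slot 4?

857

Insert 668: h=3, slot 3 empty => index 3.
Insert 708: h=1, slot 1 empty => index 1.
Insert 857: h=3, slot 3 occupied => index 4.
Insert 577: h=3, slots 3,4 occupied => index 0.
Table: [577, 708, ., 668, 857, ., .]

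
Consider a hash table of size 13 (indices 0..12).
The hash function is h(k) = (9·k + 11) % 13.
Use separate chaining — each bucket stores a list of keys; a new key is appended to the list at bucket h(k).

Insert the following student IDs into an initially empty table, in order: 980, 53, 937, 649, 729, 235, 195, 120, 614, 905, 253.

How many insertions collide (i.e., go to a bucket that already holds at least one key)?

4

980 -> bucket 4
53 -> bucket 7
937 -> bucket 7 (collision)
649 -> bucket 2
729 -> bucket 7 (collision)
235 -> bucket 7 (collision)
195 -> bucket 11
120 -> bucket 12
614 -> bucket 12 (collision)
905 -> bucket 5
253 -> bucket 0
Final buckets:
0: 253
1: -
2: 649
3: -
4: 980
5: 905
6: -
7: 53 -> 937 -> 729 -> 235
8: -
9: -
10: -
11: 195
12: 120 -> 614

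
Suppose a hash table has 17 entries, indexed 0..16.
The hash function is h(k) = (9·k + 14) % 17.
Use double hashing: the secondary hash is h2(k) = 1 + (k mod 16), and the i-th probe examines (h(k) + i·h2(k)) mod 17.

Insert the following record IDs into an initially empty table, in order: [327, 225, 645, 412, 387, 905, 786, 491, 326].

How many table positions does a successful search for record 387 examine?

327: h=16 => slot 16
225: h=16, h2=2, probe 16,1 => slot 1
645: h=5 => slot 5
412: h=16, h2=13, probe 16,12 => slot 12
387: h=12, h2=4, probe 12,16,3 => slot 3
905: h=16, h2=10, probe 16,9 => slot 9
786: h=16, h2=3, probe 16,2 => slot 2
491: h=13 => slot 13
326: h=7 => slot 7
Table: [-, 225, 786, 387, -, 645, -, 326, -, 905, -, -, 412, 491, -, -, 327]
Lookup 387: h=12, h2=4, probe 12,16,3 → found at 3.

3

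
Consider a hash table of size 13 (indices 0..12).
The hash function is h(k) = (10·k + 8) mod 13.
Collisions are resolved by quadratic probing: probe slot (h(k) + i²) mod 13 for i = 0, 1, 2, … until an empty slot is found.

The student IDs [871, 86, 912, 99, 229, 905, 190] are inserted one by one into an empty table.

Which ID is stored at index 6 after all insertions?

Insert 871: h=8, slot 8 empty => index 8.
Insert 86: h=10, slot 10 empty => index 10.
Insert 912: h=2, slot 2 empty => index 2.
Insert 99: h=10, slot 10 occupied => index 11.
Insert 229: h=10, slots 10,11 occupied => index 1.
Insert 905: h=10, slots 10,11,1 occupied => index 6.
Insert 190: h=10, slots 10,11,1,6 occupied => index 0.
Table: [190, 229, 912, ., ., ., 905, ., 871, ., 86, 99, .]

905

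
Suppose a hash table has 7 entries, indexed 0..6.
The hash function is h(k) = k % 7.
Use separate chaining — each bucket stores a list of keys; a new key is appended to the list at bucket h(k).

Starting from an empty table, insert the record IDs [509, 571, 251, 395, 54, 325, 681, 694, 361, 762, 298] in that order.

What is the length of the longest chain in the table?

3

509 -> bucket 5
571 -> bucket 4
251 -> bucket 6
395 -> bucket 3
54 -> bucket 5 (collision)
325 -> bucket 3 (collision)
681 -> bucket 2
694 -> bucket 1
361 -> bucket 4 (collision)
762 -> bucket 6 (collision)
298 -> bucket 4 (collision)
Final buckets:
0: —
1: 694
2: 681
3: 395 -> 325
4: 571 -> 361 -> 298
5: 509 -> 54
6: 251 -> 762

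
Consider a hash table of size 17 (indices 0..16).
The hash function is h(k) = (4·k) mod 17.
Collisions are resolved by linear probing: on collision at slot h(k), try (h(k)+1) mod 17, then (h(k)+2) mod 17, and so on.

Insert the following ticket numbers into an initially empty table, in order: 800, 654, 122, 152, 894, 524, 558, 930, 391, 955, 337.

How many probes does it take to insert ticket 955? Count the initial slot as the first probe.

5

800: h=4 → slot 4
654: h=15 → slot 15
122: h=12 → slot 12
152: h=13 → slot 13
894: h=6 → slot 6
524: h=5 → slot 5
558: h=5, probe 5,6,7 → slot 7
930: h=14 → slot 14
391: h=0 → slot 0
955: h=12, probe 12,13,14,15,16 → slot 16
337: h=5, probe 5,6,7,8 → slot 8
Table: [391, ., ., ., 800, 524, 894, 558, 337, ., ., ., 122, 152, 930, 654, 955]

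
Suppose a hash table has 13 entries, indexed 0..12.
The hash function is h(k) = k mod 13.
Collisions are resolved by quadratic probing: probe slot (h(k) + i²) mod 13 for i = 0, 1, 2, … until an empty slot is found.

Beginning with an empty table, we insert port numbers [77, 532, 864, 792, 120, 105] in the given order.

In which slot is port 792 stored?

77 hashes to 12; slot 12 is free → place at 12.
532 hashes to 12; 12 taken → place at 0.
864 hashes to 6; slot 6 is free → place at 6.
792 hashes to 12; 12,0 taken → place at 3.
120 hashes to 3; 3 taken → place at 4.
105 hashes to 1; slot 1 is free → place at 1.
Table: [532, 105, ., 792, 120, ., 864, ., ., ., ., ., 77]

3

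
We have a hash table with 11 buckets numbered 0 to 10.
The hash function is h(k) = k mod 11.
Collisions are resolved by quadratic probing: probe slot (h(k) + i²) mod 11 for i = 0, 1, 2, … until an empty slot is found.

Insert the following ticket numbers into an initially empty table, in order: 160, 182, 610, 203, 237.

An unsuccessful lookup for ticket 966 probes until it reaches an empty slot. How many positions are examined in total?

160 hashes to 6; slot 6 is free → place at 6.
182 hashes to 6; 6 taken → place at 7.
610 hashes to 5; slot 5 is free → place at 5.
203 hashes to 5; 5,6 taken → place at 9.
237 hashes to 6; 6,7 taken → place at 10.
Table: [—, —, —, —, —, 610, 160, 182, —, 203, 237]
Lookup 966: h=9, probe 9,10,2 → slot 2 empty, not found.

3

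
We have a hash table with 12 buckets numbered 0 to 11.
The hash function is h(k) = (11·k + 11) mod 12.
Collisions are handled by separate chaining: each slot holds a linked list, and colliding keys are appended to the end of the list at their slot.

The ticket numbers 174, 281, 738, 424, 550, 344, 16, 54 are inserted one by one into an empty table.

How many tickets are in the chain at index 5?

174 → bucket 5
281 → bucket 6
738 → bucket 5 (collision)
424 → bucket 7
550 → bucket 1
344 → bucket 3
16 → bucket 7 (collision)
54 → bucket 5 (collision)
Final buckets:
0: —
1: 550
2: —
3: 344
4: —
5: 174 -> 738 -> 54
6: 281
7: 424 -> 16
8: —
9: —
10: —
11: —

3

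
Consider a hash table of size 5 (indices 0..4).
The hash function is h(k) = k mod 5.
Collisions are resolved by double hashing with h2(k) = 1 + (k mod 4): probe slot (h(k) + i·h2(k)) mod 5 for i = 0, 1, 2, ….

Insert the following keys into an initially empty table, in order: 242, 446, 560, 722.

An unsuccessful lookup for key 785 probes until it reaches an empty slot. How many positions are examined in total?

Insert 242: h=2, slot 2 empty → index 2.
Insert 446: h=1, slot 1 empty → index 1.
Insert 560: h=0, slot 0 empty → index 0.
Insert 722: h=2, h2=3, slots 2,0 occupied → index 3.
Table: [560, 446, 242, 722, ∅]
Lookup 785: h=0, h2=2, probe 0,2,4 → slot 4 empty, not found.

3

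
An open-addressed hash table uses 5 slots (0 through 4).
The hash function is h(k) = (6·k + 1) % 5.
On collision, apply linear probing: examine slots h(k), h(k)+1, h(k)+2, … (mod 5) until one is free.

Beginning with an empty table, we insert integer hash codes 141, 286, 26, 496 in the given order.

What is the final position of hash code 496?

141 hashes to 2; slot 2 is free -> place at 2.
286 hashes to 2; 2 taken -> place at 3.
26 hashes to 2; 2,3 taken -> place at 4.
496 hashes to 2; 2,3,4 taken -> place at 0.
Table: [496, ∅, 141, 286, 26]

0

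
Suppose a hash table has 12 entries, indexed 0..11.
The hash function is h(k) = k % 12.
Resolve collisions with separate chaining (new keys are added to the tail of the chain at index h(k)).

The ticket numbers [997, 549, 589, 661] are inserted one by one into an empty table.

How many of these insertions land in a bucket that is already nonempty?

2

Insert 997: h=1, bucket 1 empty -> new chain.
Insert 549: h=9, bucket 9 empty -> new chain.
Insert 589: h=1, bucket 1 nonempty -> append to chain.
Insert 661: h=1, bucket 1 nonempty -> append to chain.
Final buckets:
0: —
1: 997 -> 589 -> 661
2: —
3: —
4: —
5: —
6: —
7: —
8: —
9: 549
10: —
11: —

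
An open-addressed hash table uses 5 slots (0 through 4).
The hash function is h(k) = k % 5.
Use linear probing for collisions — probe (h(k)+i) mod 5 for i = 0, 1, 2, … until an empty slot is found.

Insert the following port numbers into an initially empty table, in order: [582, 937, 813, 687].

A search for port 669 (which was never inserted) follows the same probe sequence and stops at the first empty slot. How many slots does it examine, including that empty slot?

582 hashes to 2; slot 2 is free → place at 2.
937 hashes to 2; 2 taken → place at 3.
813 hashes to 3; 3 taken → place at 4.
687 hashes to 2; 2,3,4 taken → place at 0.
Table: [687, ., 582, 937, 813]
Lookup 669: h=4, probe 4,0,1 → slot 1 empty, not found.

3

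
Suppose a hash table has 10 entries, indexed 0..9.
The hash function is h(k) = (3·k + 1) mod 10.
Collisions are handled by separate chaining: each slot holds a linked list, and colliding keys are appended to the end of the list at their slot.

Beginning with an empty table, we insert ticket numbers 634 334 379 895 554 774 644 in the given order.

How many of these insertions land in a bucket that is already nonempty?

Insert 634: h=3, bucket 3 empty -> new chain.
Insert 334: h=3, bucket 3 nonempty -> append to chain.
Insert 379: h=8, bucket 8 empty -> new chain.
Insert 895: h=6, bucket 6 empty -> new chain.
Insert 554: h=3, bucket 3 nonempty -> append to chain.
Insert 774: h=3, bucket 3 nonempty -> append to chain.
Insert 644: h=3, bucket 3 nonempty -> append to chain.
Final buckets:
0: —
1: —
2: —
3: 634 -> 334 -> 554 -> 774 -> 644
4: —
5: —
6: 895
7: —
8: 379
9: —

4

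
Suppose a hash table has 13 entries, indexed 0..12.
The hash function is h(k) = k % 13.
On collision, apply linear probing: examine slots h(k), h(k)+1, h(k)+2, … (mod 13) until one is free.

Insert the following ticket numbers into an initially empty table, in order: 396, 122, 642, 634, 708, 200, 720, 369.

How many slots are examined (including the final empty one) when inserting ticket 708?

3

Insert 396: h=6, slot 6 empty → index 6.
Insert 122: h=5, slot 5 empty → index 5.
Insert 642: h=5, slots 5,6 occupied → index 7.
Insert 634: h=10, slot 10 empty → index 10.
Insert 708: h=6, slots 6,7 occupied → index 8.
Insert 200: h=5, slots 5,6,7,8 occupied → index 9.
Insert 720: h=5, slots 5,6,7,8,9,10 occupied → index 11.
Insert 369: h=5, slots 5,6,7,8,9,10,11 occupied → index 12.
Table: [—, —, —, —, —, 122, 396, 642, 708, 200, 634, 720, 369]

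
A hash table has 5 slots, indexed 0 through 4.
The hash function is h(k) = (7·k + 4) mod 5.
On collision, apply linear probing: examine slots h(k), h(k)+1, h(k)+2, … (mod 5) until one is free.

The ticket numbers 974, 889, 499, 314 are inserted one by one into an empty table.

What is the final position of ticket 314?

974: h=2 => slot 2
889: h=2, probe 2,3 => slot 3
499: h=2, probe 2,3,4 => slot 4
314: h=2, probe 2,3,4,0 => slot 0
Table: [314, _, 974, 889, 499]

0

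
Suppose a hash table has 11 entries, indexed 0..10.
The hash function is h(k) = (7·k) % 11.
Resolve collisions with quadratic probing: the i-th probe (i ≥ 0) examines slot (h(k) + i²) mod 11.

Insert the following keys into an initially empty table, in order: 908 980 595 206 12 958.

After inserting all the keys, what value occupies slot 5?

958

908 hashes to 9; slot 9 is free => place at 9.
980 hashes to 7; slot 7 is free => place at 7.
595 hashes to 7; 7 taken => place at 8.
206 hashes to 1; slot 1 is free => place at 1.
12 hashes to 7; 7,8 taken => place at 0.
958 hashes to 7; 7,8,0 taken => place at 5.
Table: [12, 206, ., ., ., 958, ., 980, 595, 908, .]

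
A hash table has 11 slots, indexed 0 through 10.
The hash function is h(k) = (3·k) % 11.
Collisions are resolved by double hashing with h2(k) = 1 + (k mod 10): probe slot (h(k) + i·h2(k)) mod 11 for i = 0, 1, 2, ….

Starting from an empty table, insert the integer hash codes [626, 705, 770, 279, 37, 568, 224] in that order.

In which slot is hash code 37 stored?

Insert 626: h=8, slot 8 empty → index 8.
Insert 705: h=3, slot 3 empty → index 3.
Insert 770: h=0, slot 0 empty → index 0.
Insert 279: h=1, slot 1 empty → index 1.
Insert 37: h=1, h2=8, slot 1 occupied → index 9.
Insert 568: h=10, slot 10 empty → index 10.
Insert 224: h=1, h2=5, slot 1 occupied → index 6.
Table: [770, 279, _, 705, _, _, 224, _, 626, 37, 568]

9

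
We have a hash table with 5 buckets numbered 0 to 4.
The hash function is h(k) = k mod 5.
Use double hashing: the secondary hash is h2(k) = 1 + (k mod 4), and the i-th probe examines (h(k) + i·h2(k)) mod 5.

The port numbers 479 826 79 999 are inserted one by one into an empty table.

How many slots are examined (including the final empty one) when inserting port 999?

Insert 479: h=4, slot 4 empty -> index 4.
Insert 826: h=1, slot 1 empty -> index 1.
Insert 79: h=4, h2=4, slot 4 occupied -> index 3.
Insert 999: h=4, h2=4, slots 4,3 occupied -> index 2.
Table: [_, 826, 999, 79, 479]

3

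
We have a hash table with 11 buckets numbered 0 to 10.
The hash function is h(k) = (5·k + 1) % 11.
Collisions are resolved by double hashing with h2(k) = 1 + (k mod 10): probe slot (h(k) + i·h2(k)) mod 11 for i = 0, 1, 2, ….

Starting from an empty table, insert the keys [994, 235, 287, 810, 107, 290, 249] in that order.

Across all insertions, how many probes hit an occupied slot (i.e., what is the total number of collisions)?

3

Insert 994: h=10, slot 10 empty → index 10.
Insert 235: h=10, h2=6, slot 10 occupied → index 5.
Insert 287: h=6, slot 6 empty → index 6.
Insert 810: h=3, slot 3 empty → index 3.
Insert 107: h=8, slot 8 empty → index 8.
Insert 290: h=10, h2=1, slot 10 occupied → index 0.
Insert 249: h=3, h2=10, slot 3 occupied → index 2.
Table: [290, -, 249, 810, -, 235, 287, -, 107, -, 994]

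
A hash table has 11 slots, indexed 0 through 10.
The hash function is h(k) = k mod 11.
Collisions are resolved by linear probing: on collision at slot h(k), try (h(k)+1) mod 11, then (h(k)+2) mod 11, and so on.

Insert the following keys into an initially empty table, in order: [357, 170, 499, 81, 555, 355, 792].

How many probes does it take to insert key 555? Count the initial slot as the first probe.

4

Insert 357: h=5, slot 5 empty → index 5.
Insert 170: h=5, slot 5 occupied → index 6.
Insert 499: h=4, slot 4 empty → index 4.
Insert 81: h=4, slots 4,5,6 occupied → index 7.
Insert 555: h=5, slots 5,6,7 occupied → index 8.
Insert 355: h=3, slot 3 empty → index 3.
Insert 792: h=0, slot 0 empty → index 0.
Table: [792, ., ., 355, 499, 357, 170, 81, 555, ., .]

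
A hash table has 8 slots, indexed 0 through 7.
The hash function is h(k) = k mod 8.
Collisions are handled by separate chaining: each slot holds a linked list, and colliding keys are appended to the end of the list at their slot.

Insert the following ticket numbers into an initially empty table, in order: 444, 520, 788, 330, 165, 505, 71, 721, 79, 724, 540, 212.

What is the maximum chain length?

444 → bucket 4
520 → bucket 0
788 → bucket 4 (collision)
330 → bucket 2
165 → bucket 5
505 → bucket 1
71 → bucket 7
721 → bucket 1 (collision)
79 → bucket 7 (collision)
724 → bucket 4 (collision)
540 → bucket 4 (collision)
212 → bucket 4 (collision)
Final buckets:
0: 520
1: 505 -> 721
2: 330
3: _
4: 444 -> 788 -> 724 -> 540 -> 212
5: 165
6: _
7: 71 -> 79

5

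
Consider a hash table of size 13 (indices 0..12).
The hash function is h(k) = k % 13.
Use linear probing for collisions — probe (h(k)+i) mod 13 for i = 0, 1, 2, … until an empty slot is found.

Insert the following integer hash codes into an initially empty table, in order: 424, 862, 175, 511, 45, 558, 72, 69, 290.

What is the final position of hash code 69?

424 hashes to 8; slot 8 is free → place at 8.
862 hashes to 4; slot 4 is free → place at 4.
175 hashes to 6; slot 6 is free → place at 6.
511 hashes to 4; 4 taken → place at 5.
45 hashes to 6; 6 taken → place at 7.
558 hashes to 12; slot 12 is free → place at 12.
72 hashes to 7; 7,8 taken → place at 9.
69 hashes to 4; 4,5,6,7,8,9 taken → place at 10.
290 hashes to 4; 4,5,6,7,8,9,10 taken → place at 11.
Table: [_, _, _, _, 862, 511, 175, 45, 424, 72, 69, 290, 558]

10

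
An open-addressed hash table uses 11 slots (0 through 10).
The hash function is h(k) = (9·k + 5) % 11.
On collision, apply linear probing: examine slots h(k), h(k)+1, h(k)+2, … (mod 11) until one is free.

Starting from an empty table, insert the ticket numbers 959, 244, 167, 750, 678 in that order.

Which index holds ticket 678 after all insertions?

5

Insert 959: h=1, slot 1 empty => index 1.
Insert 244: h=1, slot 1 occupied => index 2.
Insert 167: h=1, slots 1,2 occupied => index 3.
Insert 750: h=1, slots 1,2,3 occupied => index 4.
Insert 678: h=2, slots 2,3,4 occupied => index 5.
Table: [—, 959, 244, 167, 750, 678, —, —, —, —, —]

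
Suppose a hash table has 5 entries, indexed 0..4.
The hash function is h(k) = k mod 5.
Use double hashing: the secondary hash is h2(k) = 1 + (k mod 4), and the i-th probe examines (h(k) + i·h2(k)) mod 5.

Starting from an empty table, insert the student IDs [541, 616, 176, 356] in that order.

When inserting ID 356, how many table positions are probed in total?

541: h=1 -> slot 1
616: h=1, h2=1, probe 1,2 -> slot 2
176: h=1, h2=1, probe 1,2,3 -> slot 3
356: h=1, h2=1, probe 1,2,3,4 -> slot 4
Table: [-, 541, 616, 176, 356]

4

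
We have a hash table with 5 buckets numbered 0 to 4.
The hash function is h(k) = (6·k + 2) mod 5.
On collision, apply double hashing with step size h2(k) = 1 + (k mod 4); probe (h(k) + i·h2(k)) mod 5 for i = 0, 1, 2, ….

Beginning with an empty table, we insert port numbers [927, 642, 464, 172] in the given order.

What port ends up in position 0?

Insert 927: h=4, slot 4 empty -> index 4.
Insert 642: h=4, h2=3, slot 4 occupied -> index 2.
Insert 464: h=1, slot 1 empty -> index 1.
Insert 172: h=4, h2=1, slot 4 occupied -> index 0.
Table: [172, 464, 642, ∅, 927]

172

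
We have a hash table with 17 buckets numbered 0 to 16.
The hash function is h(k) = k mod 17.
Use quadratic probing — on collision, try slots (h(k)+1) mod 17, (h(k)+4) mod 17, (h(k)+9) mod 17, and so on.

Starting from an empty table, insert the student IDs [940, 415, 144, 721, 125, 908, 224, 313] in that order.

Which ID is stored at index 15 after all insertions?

313

940 hashes to 5; slot 5 is free => place at 5.
415 hashes to 7; slot 7 is free => place at 7.
144 hashes to 8; slot 8 is free => place at 8.
721 hashes to 7; 7,8 taken => place at 11.
125 hashes to 6; slot 6 is free => place at 6.
908 hashes to 7; 7,8,11 taken => place at 16.
224 hashes to 3; slot 3 is free => place at 3.
313 hashes to 7; 7,8,11,16,6 taken => place at 15.
Table: [—, —, —, 224, —, 940, 125, 415, 144, —, —, 721, —, —, —, 313, 908]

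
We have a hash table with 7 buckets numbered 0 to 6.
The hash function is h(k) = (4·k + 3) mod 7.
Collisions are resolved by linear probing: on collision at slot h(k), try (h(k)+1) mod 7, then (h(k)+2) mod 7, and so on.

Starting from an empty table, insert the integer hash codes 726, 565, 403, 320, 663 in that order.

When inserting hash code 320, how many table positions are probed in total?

Insert 726: h=2, slot 2 empty -> index 2.
Insert 565: h=2, slot 2 occupied -> index 3.
Insert 403: h=5, slot 5 empty -> index 5.
Insert 320: h=2, slots 2,3 occupied -> index 4.
Insert 663: h=2, slots 2,3,4,5 occupied -> index 6.
Table: [., ., 726, 565, 320, 403, 663]

3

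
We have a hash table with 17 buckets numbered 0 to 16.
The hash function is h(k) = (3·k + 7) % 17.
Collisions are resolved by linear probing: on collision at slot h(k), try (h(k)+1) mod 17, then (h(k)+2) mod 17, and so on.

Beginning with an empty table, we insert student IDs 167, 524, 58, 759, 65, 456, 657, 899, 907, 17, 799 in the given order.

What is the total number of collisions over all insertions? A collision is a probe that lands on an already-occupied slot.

13

Insert 167: h=15, slot 15 empty → index 15.
Insert 524: h=15, slot 15 occupied → index 16.
Insert 58: h=11, slot 11 empty → index 11.
Insert 759: h=6, slot 6 empty → index 6.
Insert 65: h=15, slots 15,16 occupied → index 0.
Insert 456: h=15, slots 15,16,0 occupied → index 1.
Insert 657: h=6, slot 6 occupied → index 7.
Insert 899: h=1, slot 1 occupied → index 2.
Insert 907: h=8, slot 8 empty → index 8.
Insert 17: h=7, slots 7,8 occupied → index 9.
Insert 799: h=7, slots 7,8,9 occupied → index 10.
Table: [65, 456, 899, —, —, —, 759, 657, 907, 17, 799, 58, —, —, —, 167, 524]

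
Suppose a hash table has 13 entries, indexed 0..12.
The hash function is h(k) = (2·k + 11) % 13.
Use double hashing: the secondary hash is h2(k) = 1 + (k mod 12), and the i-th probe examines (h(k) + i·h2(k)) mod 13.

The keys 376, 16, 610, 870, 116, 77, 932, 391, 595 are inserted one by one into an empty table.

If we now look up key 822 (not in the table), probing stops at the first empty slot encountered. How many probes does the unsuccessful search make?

376 hashes to 9; slot 9 is free → place at 9.
16 hashes to 4; slot 4 is free → place at 4.
610 hashes to 9, h2=11; 9 taken → place at 7.
870 hashes to 9, h2=7; 9 taken → place at 3.
116 hashes to 9, h2=9; 9 taken → place at 5.
77 hashes to 9, h2=6; 9 taken → place at 2.
932 hashes to 3, h2=9; 3 taken → place at 12.
391 hashes to 0; slot 0 is free → place at 0.
595 hashes to 5, h2=8; 5,0 taken → place at 8.
Table: [391, —, 77, 870, 16, 116, —, 610, 595, 376, —, —, 932]
Lookup 822: h=4, h2=7, probe 4,11 → slot 11 empty, not found.

2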